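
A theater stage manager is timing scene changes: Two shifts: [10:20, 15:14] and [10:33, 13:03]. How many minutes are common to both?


Interval A: [620, 914] minutes from midnight
Interval B: [633, 783] minutes from midnight
Overlap start = max(620, 633) = 633
Overlap end = min(914, 783) = 783
Overlap = 783 - 633 = 150 minutes

150


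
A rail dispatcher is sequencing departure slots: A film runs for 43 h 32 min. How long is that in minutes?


Hours: 43
Minutes: 32
Convert hours to minutes: 43 x 60 = 2580
Add remaining minutes: 2580 + 32 = 2612

2612


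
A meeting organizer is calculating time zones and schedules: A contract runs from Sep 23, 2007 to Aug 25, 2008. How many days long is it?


Start date: 2007-09-23
End date: 2008-08-25
Sep 2007: +8 days
Oct 2007: +31 days
Nov 2007: +30 days
... (9 more months)
Total: 337 days

337


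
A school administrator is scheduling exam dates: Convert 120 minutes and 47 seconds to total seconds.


Minutes: 120
Extra seconds: 47
Seconds per minute: 60
Minutes to seconds: 120 x 60 = 7200
Total: 7200 + 47 = 7247

7247


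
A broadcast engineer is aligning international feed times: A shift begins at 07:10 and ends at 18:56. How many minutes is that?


Start time: 07:10 = 430 minutes from midnight
End time: 18:56 = 1136 minutes from midnight
Difference: 1136 - 430 = 706 minutes
That is 11 hours and 46 minutes

706


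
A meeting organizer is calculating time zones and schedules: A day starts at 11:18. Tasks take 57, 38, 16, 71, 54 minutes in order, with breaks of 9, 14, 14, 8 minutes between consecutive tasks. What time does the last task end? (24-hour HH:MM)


Start: 11:18 = 678 min from midnight
  after task 1 (57 min): 12:15
  after break (9 min): 12:24
  after task 2 (38 min): 13:02
  after break (14 min): 13:16
  after task 3 (16 min): 13:32
  after break (14 min): 13:46
  after task 4 (71 min): 14:57
  after break (8 min): 15:05
  after task 5 (54 min): 15:59
Total elapsed: 281 minutes
End time: 15:59

15:59


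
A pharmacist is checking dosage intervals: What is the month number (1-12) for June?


Calendar month order:
5. May
6. June <--
7. July
June is month number 6

6


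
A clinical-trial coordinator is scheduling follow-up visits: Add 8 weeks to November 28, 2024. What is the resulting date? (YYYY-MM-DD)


Start: 2024-11-28
Weeks to add: 8
Convert to days: 8 x 7 = 56 days
Add 56 days to 2024-11-28
Result: 2025-01-23

2025-01-23


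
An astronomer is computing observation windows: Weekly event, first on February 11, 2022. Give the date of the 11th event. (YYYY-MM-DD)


First occurrence: 2022-02-11 (occurrence 1)
Each occurrence is 7 days after the previous.
Occurrence 11 is 10 weeks after the first.
10 weeks = 70 days
2022-02-11 + 70 days = 2022-04-22

2022-04-22


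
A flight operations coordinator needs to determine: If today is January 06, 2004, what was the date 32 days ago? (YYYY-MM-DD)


Start: 2004-01-06
Subtracting 32 days
Days already passed in January: 6
After going back through January: 26 more days to subtract
December 2003 has 31 days, need 26
Result: 2003-12-05

2003-12-05


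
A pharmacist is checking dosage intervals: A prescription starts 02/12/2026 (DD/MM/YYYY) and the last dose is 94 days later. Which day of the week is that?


Start: 2026-12-02 (Wednesday)
Step 1 - find target date: add 94 days
  2026-12-02 + 94 days = 2027-03-06
Step 2 - day of week:
  94 mod 7 = 3
  Wednesday + 3 days -> Saturday
Result: Saturday (2027-03-06)

Saturday


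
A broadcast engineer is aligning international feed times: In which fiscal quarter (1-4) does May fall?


Month: May (month 5)
Q1: January-March (months 1-3)
Q2: April-June (months 4-6)
Q3: July-September (months 7-9)
Q4: October-December (months 10-12)
Month 5 falls in Q2

2


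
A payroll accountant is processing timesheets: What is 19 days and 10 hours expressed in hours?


Days: 19
Extra hours: 10
Hours per day: 24
Days to hours: 19 x 24 = 456
Total: 456 + 10 = 466

466


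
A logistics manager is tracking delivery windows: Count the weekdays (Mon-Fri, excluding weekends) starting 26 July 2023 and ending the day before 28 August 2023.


Start: 2023-07-26 (Wednesday)
End (exclusive): 2023-08-28 (Monday)
Total calendar days: 33
Full weeks: 33 // 7 = 4 -> 20 weekdays
Remaining 5 days starting on Wednesday:
  Wed(w), Thu(w), Fri(w), Sat(-), Sun(-) -> 3 weekdays
Total business days: 20 + 3 = 23

23


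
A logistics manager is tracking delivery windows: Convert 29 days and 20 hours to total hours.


Days: 29
Extra hours: 20
Hours per day: 24
Days to hours: 29 x 24 = 696
Total: 696 + 20 = 716

716


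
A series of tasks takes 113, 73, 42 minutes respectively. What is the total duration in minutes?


Durations: 113, 73, 42
Running sum: 113
+ 73 = 186
+ 42 = 228
Total duration: 228 minutes
That is 3 hours and 48 minutes

228


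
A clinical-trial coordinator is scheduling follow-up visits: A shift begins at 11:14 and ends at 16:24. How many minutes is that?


Start time: 11:14 = 674 minutes from midnight
End time: 16:24 = 984 minutes from midnight
Difference: 984 - 674 = 310 minutes
That is 5 hours and 10 minutes

310


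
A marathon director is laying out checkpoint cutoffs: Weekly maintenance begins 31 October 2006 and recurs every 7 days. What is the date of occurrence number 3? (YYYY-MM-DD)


First occurrence: 2006-10-31 (occurrence 1)
Each occurrence is 7 days after the previous.
Occurrence 3 is 2 weeks after the first.
2 weeks = 14 days
2006-10-31 + 14 days = 2006-11-14

2006-11-14


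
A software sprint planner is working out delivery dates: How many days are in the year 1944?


Year: 1944
Check leap year rules:
Divisible by 4? Yes
Divisible by 100? No
1944 is a leap year
Days: 366

366


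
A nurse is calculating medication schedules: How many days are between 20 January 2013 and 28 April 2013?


Start date: 2013-01-20
End date: 2013-04-28
Jan 2013: +12 days
Feb 2013: +28 days
Mar 2013: +31 days
Apr 2013: +27 days
Total: 98 days

98


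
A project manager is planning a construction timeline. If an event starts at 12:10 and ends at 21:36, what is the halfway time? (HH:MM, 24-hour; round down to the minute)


Start time: 12:10 = 730 minutes from midnight
End time: 21:36 = 1296 minutes from midnight
Sum: 730 + 1296 = 2026
Midpoint: 2026 / 2 = 1013 minutes
Convert: 1013 / 60 = 16 hours, 53 minutes
Result: 16:53

16:53


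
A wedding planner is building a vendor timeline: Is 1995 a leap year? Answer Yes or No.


Year: 1995
Divisible by 4? 1995 / 4 = 498.75 -> No
Not divisible by 4, so NOT a leap year

No


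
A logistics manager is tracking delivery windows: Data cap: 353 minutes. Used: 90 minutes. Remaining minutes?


Total budget: 353 minutes
Time used: 90 minutes
Remaining: 353 - 90 = 263 minutes
Percent used: 25.5%
Percent remaining: 74.5%

263


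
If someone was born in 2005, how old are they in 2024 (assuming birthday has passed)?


Birth year: 2005
Current year: 2024
Age = current year - birth year
Age = 2024 - 2005 = 19

19


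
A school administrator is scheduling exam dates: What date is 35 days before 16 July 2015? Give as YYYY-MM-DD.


Start: 2015-07-16
Subtracting 35 days
Days already passed in July: 16
After going back through July: 19 more days to subtract
June 2015 has 30 days, need 19
Result: 2015-06-11

2015-06-11


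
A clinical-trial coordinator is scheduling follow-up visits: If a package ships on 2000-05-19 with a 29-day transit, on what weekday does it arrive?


Start: 2000-05-19 (Friday)
Step 1 - find target date: add 29 days
  2000-05-19 + 29 days = 2000-06-17
Step 2 - day of week:
  29 mod 7 = 1
  Friday + 1 days -> Saturday
Result: Saturday (2000-06-17)

Saturday


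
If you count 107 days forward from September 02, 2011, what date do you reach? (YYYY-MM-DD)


Start: 2011-09-02
Adding 107 days
Days remaining in September: 28
After September: 79 days still to add
October 2011: 31 days, 48 remaining
November 2011: 30 days, 18 remaining
December 2011 has 31 days, need 18
Result: 2011-12-18

2011-12-18


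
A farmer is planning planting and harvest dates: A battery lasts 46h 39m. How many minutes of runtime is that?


Hours: 46
Extra minutes: 39
Minutes per hour: 60
Hours to minutes: 46 x 60 = 2760
Total: 2760 + 39 = 2799

2799


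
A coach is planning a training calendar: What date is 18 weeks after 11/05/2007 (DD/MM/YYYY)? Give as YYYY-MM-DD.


Start: 2007-05-11
Weeks to add: 18
Convert to days: 18 x 7 = 126 days
Add 126 days to 2007-05-11
Result: 2007-09-14

2007-09-14


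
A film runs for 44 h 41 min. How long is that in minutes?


Hours: 44
Minutes: 41
Convert hours to minutes: 44 x 60 = 2640
Add remaining minutes: 2640 + 41 = 2681

2681


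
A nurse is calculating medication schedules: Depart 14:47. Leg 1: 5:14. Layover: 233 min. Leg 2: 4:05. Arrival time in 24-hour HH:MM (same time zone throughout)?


Depart: 14:47
Leg 1: +314 min -> 20:01
Layover: +233 min -> 23:54
Leg 2: +245 min -> 03:59
Total travel: 792 minutes = 13h 12m
Arrival: 03:59

03:59


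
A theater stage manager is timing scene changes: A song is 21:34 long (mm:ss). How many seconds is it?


Minutes: 21
Extra seconds: 34
Seconds per minute: 60
Minutes to seconds: 21 x 60 = 1260
Total: 1260 + 34 = 1294

1294


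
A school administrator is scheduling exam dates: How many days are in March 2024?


Month: March
Year: 2024
March is a 31-day month
Total: 31 days

31


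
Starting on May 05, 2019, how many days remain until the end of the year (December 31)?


Start: May 05, 2019
End: December 31, 2019
Days left in May: 26
June: 30
July: 31
August: 31
September: 30
... plus remaining months
Sum of remaining months: 214
Total: 26 + 214 = 240

240


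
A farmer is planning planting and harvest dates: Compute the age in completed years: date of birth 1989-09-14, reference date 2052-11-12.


Birth: 1989-09-14
Reference: 2052-11-12
Year difference: 2052 - 1989 = 63
Has birthday (09-14) occurred by 11-12? Yes
Age in full years: 63

63


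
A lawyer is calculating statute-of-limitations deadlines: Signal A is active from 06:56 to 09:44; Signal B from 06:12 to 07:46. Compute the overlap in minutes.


Interval A: [416, 584] minutes from midnight
Interval B: [372, 466] minutes from midnight
Overlap start = max(416, 372) = 416
Overlap end = min(584, 466) = 466
Overlap = 466 - 416 = 50 minutes

50


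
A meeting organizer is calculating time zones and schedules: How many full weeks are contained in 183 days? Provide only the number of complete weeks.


Total days: 183
Days per week: 7
Division: 183 / 7 = 26 remainder 1
Complete weeks: 26
Remaining days: 1

26


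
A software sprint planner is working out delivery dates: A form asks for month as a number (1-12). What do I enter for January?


Calendar month order:
1. January <--
2. February
January is month number 1

1


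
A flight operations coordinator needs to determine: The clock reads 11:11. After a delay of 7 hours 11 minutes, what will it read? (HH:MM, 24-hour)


Start time: 11:11
Adding: 7 hours 11 minutes
Minutes: 11 + 11 = 22
Hours: 11 + 7 + 0 = 18
Result: 18:22

18:22


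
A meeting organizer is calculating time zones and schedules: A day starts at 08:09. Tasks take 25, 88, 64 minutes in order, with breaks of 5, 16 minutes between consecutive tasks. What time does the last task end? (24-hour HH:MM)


Start: 08:09 = 489 min from midnight
  after task 1 (25 min): 08:34
  after break (5 min): 08:39
  after task 2 (88 min): 10:07
  after break (16 min): 10:23
  after task 3 (64 min): 11:27
Total elapsed: 198 minutes
End time: 11:27

11:27


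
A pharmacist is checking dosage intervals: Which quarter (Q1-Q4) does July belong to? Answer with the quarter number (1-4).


Month: July (month 7)
Q1: January-March (months 1-3)
Q2: April-June (months 4-6)
Q3: July-September (months 7-9)
Q4: October-December (months 10-12)
Month 7 falls in Q3

3


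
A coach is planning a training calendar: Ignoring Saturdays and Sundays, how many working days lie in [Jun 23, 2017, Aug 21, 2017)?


Start: 2017-06-23 (Friday)
End (exclusive): 2017-08-21 (Monday)
Total calendar days: 59
Full weeks: 59 // 7 = 8 -> 40 weekdays
Remaining 3 days starting on Friday:
  Fri(w), Sat(-), Sun(-) -> 1 weekdays
Total business days: 40 + 1 = 41

41


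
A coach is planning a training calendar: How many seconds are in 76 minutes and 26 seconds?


Minutes: 76
Seconds: 26
Convert minutes to seconds: 76 x 60 = 4560
Add remaining seconds: 4560 + 26 = 4586

4586


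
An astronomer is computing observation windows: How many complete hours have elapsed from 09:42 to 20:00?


Start: 09:42
End: 20:00
Hour difference: 20 - 9 = 11 hours
Minute difference: 0 - 42 = -42 minutes
Total minutes: 618
Complete hours: 618 / 60 = 10 (remainder 18)

10


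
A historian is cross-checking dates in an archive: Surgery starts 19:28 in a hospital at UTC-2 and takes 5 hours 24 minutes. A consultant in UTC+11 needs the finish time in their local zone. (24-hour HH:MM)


Start: 19:28 in UTC-2
Step 1 - add duration:
  minutes: 28 + 24 = 52
  hours: 19 + 5 + 0 = 24
  end in UTC-2: 00:52
Step 2 - convert UTC-2 -> UTC+11:
  offset difference: 11 - (-2) = 13 hours
  0 + (13) = 13 -> mod 24 = 13
Result: 13:52 in UTC+11

13:52


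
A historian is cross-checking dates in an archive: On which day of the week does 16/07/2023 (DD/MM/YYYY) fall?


Date: 2023-07-16
January 1, 2023 is a Sunday
Day of year: 197
Offset from Jan 1: 196 days
196 mod 7 = 0
Result: Sunday

Sunday


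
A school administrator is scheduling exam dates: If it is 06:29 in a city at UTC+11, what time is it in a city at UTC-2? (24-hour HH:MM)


Local time: 06:29 at UTC+11 (offset 11h)
Target zone: UTC-2 (offset -2h)
Difference: -2 - (11) = -13 hours
Calculation: 6 + (-13) = -7
Wraparound: (-7) mod 24 = 17
Result: 17:29

17:29


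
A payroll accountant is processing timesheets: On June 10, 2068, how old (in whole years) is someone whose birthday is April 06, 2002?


Birth: 2002-04-06
Reference: 2068-06-10
Year difference: 2068 - 2002 = 66
Has birthday (04-06) occurred by 06-10? Yes
Age in full years: 66

66


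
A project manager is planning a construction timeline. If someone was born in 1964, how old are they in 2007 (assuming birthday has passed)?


Birth year: 1964
Current year: 2007
Age = current year - birth year
Age = 2007 - 1964 = 43

43


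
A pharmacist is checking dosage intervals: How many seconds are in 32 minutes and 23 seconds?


Minutes: 32
Seconds: 23
Convert minutes to seconds: 32 x 60 = 1920
Add remaining seconds: 1920 + 23 = 1943

1943


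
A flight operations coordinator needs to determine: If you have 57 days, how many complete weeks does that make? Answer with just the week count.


Total days: 57
Days per week: 7
Division: 57 / 7 = 8 remainder 1
Complete weeks: 8
Remaining days: 1

8


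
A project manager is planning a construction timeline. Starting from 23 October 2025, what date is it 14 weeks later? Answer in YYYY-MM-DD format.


Start: 2025-10-23
Weeks to add: 14
Convert to days: 14 x 7 = 98 days
Add 98 days to 2025-10-23
Result: 2026-01-29

2026-01-29


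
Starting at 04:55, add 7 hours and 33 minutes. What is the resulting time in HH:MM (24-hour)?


Start time: 04:55
Adding: 7 hours 33 minutes
Minutes: 55 + 33 = 88
Minute overflow: 88 >= 60, so carry 1 hour, minutes = 28
Hours: 4 + 7 + 1 = 12
Result: 12:28

12:28


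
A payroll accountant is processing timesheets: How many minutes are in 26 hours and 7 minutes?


Hours: 26
Extra minutes: 7
Minutes per hour: 60
Hours to minutes: 26 x 60 = 1560
Total: 1560 + 7 = 1567

1567


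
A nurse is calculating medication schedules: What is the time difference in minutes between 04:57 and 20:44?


Start time: 04:57 = 297 minutes from midnight
End time: 20:44 = 1244 minutes from midnight
Difference: 1244 - 297 = 947 minutes
That is 15 hours and 47 minutes

947


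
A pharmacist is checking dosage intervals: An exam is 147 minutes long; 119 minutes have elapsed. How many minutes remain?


Total budget: 147 minutes
Time used: 119 minutes
Remaining: 147 - 119 = 28 minutes
Percent used: 81.0%
Percent remaining: 19.0%

28


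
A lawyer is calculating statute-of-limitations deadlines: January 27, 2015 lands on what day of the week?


Date: 2015-01-27
January 1, 2015 is a Thursday
Day of year: 27
Offset from Jan 1: 26 days
26 mod 7 = 5
Result: Tuesday

Tuesday


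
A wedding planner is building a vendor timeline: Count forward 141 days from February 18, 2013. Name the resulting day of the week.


Start: 2013-02-18 (Monday)
Step 1 - find target date: add 141 days
  2013-02-18 + 141 days = 2013-07-09
Step 2 - day of week:
  141 mod 7 = 1
  Monday + 1 days -> Tuesday
Result: Tuesday (2013-07-09)

Tuesday


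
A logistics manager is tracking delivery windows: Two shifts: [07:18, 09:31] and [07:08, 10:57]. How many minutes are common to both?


Interval A: [438, 571] minutes from midnight
Interval B: [428, 657] minutes from midnight
Overlap start = max(438, 428) = 438
Overlap end = min(571, 657) = 571
Overlap = 571 - 438 = 133 minutes

133


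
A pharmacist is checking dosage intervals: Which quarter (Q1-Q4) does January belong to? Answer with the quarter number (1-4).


Month: January (month 1)
Q1: January-March (months 1-3)
Q2: April-June (months 4-6)
Q3: July-September (months 7-9)
Q4: October-December (months 10-12)
Month 1 falls in Q1

1


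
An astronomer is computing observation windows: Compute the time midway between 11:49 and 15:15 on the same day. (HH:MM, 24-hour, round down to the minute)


Start time: 11:49 = 709 minutes from midnight
End time: 15:15 = 915 minutes from midnight
Sum: 709 + 915 = 1624
Midpoint: 1624 / 2 = 812 minutes
Convert: 812 / 60 = 13 hours, 32 minutes
Result: 13:32

13:32


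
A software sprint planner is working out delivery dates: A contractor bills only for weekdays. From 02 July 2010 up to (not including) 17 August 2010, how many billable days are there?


Start: 2010-07-02 (Friday)
End (exclusive): 2010-08-17 (Tuesday)
Total calendar days: 46
Full weeks: 46 // 7 = 6 -> 30 weekdays
Remaining 4 days starting on Friday:
  Fri(w), Sat(-), Sun(-), Mon(w) -> 2 weekdays
Total business days: 30 + 2 = 32

32


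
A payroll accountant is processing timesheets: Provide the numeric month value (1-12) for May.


Calendar month order:
4. April
5. May <--
6. June
May is month number 5

5


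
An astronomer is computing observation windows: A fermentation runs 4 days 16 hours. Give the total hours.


Days: 4
Extra hours: 16
Hours per day: 24
Days to hours: 4 x 24 = 96
Total: 96 + 16 = 112

112


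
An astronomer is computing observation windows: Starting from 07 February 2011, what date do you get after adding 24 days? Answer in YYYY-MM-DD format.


Start: 2011-02-07
Adding 24 days
Days remaining in February: 21
After February: 3 days still to add
March 2011 has 31 days, need 3
Result: 2011-03-03

2011-03-03


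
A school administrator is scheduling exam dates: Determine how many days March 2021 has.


Month: March
Year: 2021
March is a 31-day month
Total: 31 days

31


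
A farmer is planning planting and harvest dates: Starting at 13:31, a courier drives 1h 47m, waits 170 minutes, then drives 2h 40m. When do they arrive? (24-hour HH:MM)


Depart: 13:31
Leg 1: +107 min -> 15:18
Layover: +170 min -> 18:08
Leg 2: +160 min -> 20:48
Total travel: 437 minutes = 7h 17m
Arrival: 20:48

20:48


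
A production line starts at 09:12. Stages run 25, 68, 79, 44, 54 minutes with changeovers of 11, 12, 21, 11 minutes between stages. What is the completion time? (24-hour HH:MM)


Start: 09:12 = 552 min from midnight
  after task 1 (25 min): 09:37
  after break (11 min): 09:48
  after task 2 (68 min): 10:56
  after break (12 min): 11:08
  after task 3 (79 min): 12:27
  after break (21 min): 12:48
  after task 4 (44 min): 13:32
  after break (11 min): 13:43
  after task 5 (54 min): 14:37
Total elapsed: 325 minutes
End time: 14:37

14:37


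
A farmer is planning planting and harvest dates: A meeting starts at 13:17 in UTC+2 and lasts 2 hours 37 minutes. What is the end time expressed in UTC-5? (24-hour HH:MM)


Start: 13:17 in UTC+2
Step 1 - add duration:
  minutes: 17 + 37 = 54
  hours: 13 + 2 + 0 = 15
  end in UTC+2: 15:54
Step 2 - convert UTC+2 -> UTC-5:
  offset difference: -5 - (2) = -7 hours
  15 + (-7) = 8 -> mod 24 = 8
Result: 08:54 in UTC-5

08:54


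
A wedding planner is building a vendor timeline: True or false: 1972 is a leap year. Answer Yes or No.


Year: 1972
Divisible by 4? 1972 / 4 = 493.0 -> Yes
Divisible by 100? 1972 / 100 = 19.72 -> No
Divisible by 4 but not 100, so it IS a leap year

Yes


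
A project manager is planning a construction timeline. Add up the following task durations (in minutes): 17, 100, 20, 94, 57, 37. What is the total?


Durations: 17, 100, 20, 94, 57, 37
Running sum: 17
+ 100 = 117
+ 20 = 137
+ 94 = 231
+ 57 = 288
+ 37 = 325
Total duration: 325 minutes
That is 5 hours and 25 minutes

325


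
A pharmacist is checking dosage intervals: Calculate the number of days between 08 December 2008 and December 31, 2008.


Start: December 08, 2008
End: December 31, 2008
Days left in December: 23
Total: 23 days

23


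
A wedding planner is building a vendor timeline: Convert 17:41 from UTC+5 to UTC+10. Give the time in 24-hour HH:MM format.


Local time: 17:41 at UTC+5 (offset 5h)
Target zone: UTC+10 (offset 10h)
Difference: 10 - (5) = 5 hours
Calculation: 17 + (5) = 22
Result: 22:41

22:41


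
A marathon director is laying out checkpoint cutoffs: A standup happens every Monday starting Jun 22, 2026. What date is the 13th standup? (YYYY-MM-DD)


First occurrence: 2026-06-22 (occurrence 1)
Each occurrence is 7 days after the previous.
Occurrence 13 is 12 weeks after the first.
12 weeks = 84 days
2026-06-22 + 84 days = 2026-09-14

2026-09-14


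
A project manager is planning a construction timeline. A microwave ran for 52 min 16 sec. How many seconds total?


Minutes: 52
Extra seconds: 16
Seconds per minute: 60
Minutes to seconds: 52 x 60 = 3120
Total: 3120 + 16 = 3136

3136


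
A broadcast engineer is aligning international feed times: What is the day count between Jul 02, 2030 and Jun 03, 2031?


Start date: 2030-07-02
End date: 2031-06-03
Jul 2030: +30 days
Aug 2030: +31 days
Sep 2030: +30 days
... (9 more months)
Total: 336 days

336


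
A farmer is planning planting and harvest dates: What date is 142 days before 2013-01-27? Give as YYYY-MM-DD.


Start: 2013-01-27
Subtracting 142 days
Days already passed in January: 27
After going back through January: 115 more days to subtract
December 2012: 31 days, 84 remaining
November 2012: 30 days, 54 remaining
October 2012: 31 days, 23 remaining
September 2012 has 30 days, need 23
Result: 2012-09-07

2012-09-07


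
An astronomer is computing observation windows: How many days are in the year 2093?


Year: 2093
Check leap year rules:
Divisible by 4? No
2093 is not a leap year
Days: 365

365


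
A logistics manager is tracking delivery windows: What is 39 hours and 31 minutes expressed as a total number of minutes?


Hours: 39
Minutes: 31
Convert hours to minutes: 39 x 60 = 2340
Add remaining minutes: 2340 + 31 = 2371

2371


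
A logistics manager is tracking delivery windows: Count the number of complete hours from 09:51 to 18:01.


Start: 09:51
End: 18:01
Hour difference: 18 - 9 = 9 hours
Minute difference: 1 - 51 = -50 minutes
Total minutes: 490
Complete hours: 490 / 60 = 8 (remainder 10)

8


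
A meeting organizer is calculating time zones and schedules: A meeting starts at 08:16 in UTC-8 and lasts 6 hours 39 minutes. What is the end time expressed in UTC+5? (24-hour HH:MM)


Start: 08:16 in UTC-8
Step 1 - add duration:
  minutes: 16 + 39 = 55
  hours: 8 + 6 + 0 = 14
  end in UTC-8: 14:55
Step 2 - convert UTC-8 -> UTC+5:
  offset difference: 5 - (-8) = 13 hours
  14 + (13) = 27 -> mod 24 = 3
Result: 03:55 in UTC+5

03:55


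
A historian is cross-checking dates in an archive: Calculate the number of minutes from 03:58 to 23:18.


Start time: 03:58 = 238 minutes from midnight
End time: 23:18 = 1398 minutes from midnight
Difference: 1398 - 238 = 1160 minutes
That is 19 hours and 20 minutes

1160


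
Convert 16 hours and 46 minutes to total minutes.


Hours: 16
Minutes: 46
Convert hours to minutes: 16 x 60 = 960
Add remaining minutes: 960 + 46 = 1006

1006


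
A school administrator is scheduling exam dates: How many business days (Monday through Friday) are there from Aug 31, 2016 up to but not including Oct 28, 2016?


Start: 2016-08-31 (Wednesday)
End (exclusive): 2016-10-28 (Friday)
Total calendar days: 58
Full weeks: 58 // 7 = 8 -> 40 weekdays
Remaining 2 days starting on Wednesday:
  Wed(w), Thu(w) -> 2 weekdays
Total business days: 40 + 2 = 42

42


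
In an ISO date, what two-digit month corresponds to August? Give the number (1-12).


Calendar month order:
7. July
8. August <--
9. September
August is month number 8

8


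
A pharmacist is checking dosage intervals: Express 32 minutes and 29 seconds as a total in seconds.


Minutes: 32
Seconds: 29
Convert minutes to seconds: 32 x 60 = 1920
Add remaining seconds: 1920 + 29 = 1949

1949


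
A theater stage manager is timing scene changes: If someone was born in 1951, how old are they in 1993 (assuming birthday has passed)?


Birth year: 1951
Current year: 1993
Age = current year - birth year
Age = 1993 - 1951 = 42

42


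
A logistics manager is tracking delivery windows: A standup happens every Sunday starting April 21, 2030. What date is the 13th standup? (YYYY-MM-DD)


First occurrence: 2030-04-21 (occurrence 1)
Each occurrence is 7 days after the previous.
Occurrence 13 is 12 weeks after the first.
12 weeks = 84 days
2030-04-21 + 84 days = 2030-07-14

2030-07-14


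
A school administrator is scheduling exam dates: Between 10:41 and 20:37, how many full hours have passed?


Start: 10:41
End: 20:37
Hour difference: 20 - 10 = 10 hours
Minute difference: 37 - 41 = -4 minutes
Total minutes: 596
Complete hours: 596 / 60 = 9 (remainder 56)

9


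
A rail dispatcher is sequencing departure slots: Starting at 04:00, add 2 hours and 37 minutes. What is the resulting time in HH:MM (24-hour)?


Start time: 04:00
Adding: 2 hours 37 minutes
Minutes: 0 + 37 = 37
Hours: 4 + 2 + 0 = 6
Result: 06:37

06:37


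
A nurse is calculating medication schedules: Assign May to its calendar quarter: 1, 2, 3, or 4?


Month: May (month 5)
Q1: January-March (months 1-3)
Q2: April-June (months 4-6)
Q3: July-September (months 7-9)
Q4: October-December (months 10-12)
Month 5 falls in Q2

2


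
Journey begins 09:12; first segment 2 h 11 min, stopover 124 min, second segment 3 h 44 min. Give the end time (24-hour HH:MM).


Depart: 09:12
Leg 1: +131 min -> 11:23
Layover: +124 min -> 13:27
Leg 2: +224 min -> 17:11
Total travel: 479 minutes = 7h 59m
Arrival: 17:11

17:11


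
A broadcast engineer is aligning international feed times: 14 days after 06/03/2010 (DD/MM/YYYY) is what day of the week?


Start: 2010-03-06 (Saturday)
Step 1 - find target date: add 14 days
  2010-03-06 + 14 days = 2010-03-20
Step 2 - day of week:
  14 mod 7 = 0
  Saturday + 0 days -> Saturday
Result: Saturday (2010-03-20)

Saturday


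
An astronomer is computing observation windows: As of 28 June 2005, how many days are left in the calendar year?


Start: June 28, 2005
End: December 31, 2005
Days left in June: 2
July: 31
August: 31
September: 30
October: 31
... plus remaining months
Sum of remaining months: 184
Total: 2 + 184 = 186

186


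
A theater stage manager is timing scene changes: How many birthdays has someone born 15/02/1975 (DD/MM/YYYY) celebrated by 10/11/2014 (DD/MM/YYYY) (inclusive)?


Birth: 1975-02-15
Reference: 2014-11-10
Year difference: 2014 - 1975 = 39
Has birthday (02-15) occurred by 11-10? Yes
Age in full years: 39

39


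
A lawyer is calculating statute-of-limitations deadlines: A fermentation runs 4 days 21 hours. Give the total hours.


Days: 4
Extra hours: 21
Hours per day: 24
Days to hours: 4 x 24 = 96
Total: 96 + 21 = 117

117


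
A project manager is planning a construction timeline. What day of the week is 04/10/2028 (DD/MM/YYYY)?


Date: 2028-10-04
January 1, 2028 is a Saturday
Day of year: 278
Offset from Jan 1: 277 days
277 mod 7 = 4
Result: Wednesday

Wednesday


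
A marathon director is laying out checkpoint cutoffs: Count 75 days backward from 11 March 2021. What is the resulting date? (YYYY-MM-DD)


Start: 2021-03-11
Subtracting 75 days
Days already passed in March: 11
After going back through March: 64 more days to subtract
February 2021: 28 days, 36 remaining
January 2021: 31 days, 5 remaining
December 2020 has 31 days, need 5
Result: 2020-12-26

2020-12-26


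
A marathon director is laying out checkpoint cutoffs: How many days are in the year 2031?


Year: 2031
Check leap year rules:
Divisible by 4? No
2031 is not a leap year
Days: 365

365


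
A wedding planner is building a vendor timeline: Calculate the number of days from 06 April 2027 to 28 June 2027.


Start date: 2027-04-06
End date: 2027-06-28
Apr 2027: +25 days
May 2027: +31 days
Jun 2027: +27 days
Total: 83 days

83


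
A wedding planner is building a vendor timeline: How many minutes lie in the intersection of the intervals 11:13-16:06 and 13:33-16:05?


Interval A: [673, 966] minutes from midnight
Interval B: [813, 965] minutes from midnight
Overlap start = max(673, 813) = 813
Overlap end = min(966, 965) = 965
Overlap = 965 - 813 = 152 minutes

152


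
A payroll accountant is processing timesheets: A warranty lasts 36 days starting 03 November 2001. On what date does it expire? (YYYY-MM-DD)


Start: 2001-11-03
Adding 36 days
Days remaining in November: 27
After November: 9 days still to add
December 2001 has 31 days, need 9
Result: 2001-12-09

2001-12-09


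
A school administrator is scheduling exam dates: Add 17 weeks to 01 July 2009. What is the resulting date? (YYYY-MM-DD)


Start: 2009-07-01
Weeks to add: 17
Convert to days: 17 x 7 = 119 days
Add 119 days to 2009-07-01
Result: 2009-10-28

2009-10-28


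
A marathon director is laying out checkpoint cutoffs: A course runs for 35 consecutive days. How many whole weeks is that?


Total days: 35
Days per week: 7
Division: 35 / 7 = 5 remainder 0
Complete weeks: 5
Remaining days: 0

5


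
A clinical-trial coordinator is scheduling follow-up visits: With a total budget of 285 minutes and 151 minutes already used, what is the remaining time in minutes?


Total budget: 285 minutes
Time used: 151 minutes
Remaining: 285 - 151 = 134 minutes
Percent used: 53.0%
Percent remaining: 47.0%

134


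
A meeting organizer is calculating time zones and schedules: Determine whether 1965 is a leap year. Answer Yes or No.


Year: 1965
Divisible by 4? 1965 / 4 = 491.25 -> No
Not divisible by 4, so NOT a leap year

No


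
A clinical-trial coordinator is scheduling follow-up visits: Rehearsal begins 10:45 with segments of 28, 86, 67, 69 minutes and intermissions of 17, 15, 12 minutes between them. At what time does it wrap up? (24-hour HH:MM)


Start: 10:45 = 645 min from midnight
  after task 1 (28 min): 11:13
  after break (17 min): 11:30
  after task 2 (86 min): 12:56
  after break (15 min): 13:11
  after task 3 (67 min): 14:18
  after break (12 min): 14:30
  after task 4 (69 min): 15:39
Total elapsed: 294 minutes
End time: 15:39

15:39


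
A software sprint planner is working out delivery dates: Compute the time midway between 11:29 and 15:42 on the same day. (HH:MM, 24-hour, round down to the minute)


Start time: 11:29 = 689 minutes from midnight
End time: 15:42 = 942 minutes from midnight
Sum: 689 + 942 = 1631
Midpoint: 1631 / 2 = 815 minutes
Convert: 815 / 60 = 13 hours, 35 minutes
Result: 13:35

13:35


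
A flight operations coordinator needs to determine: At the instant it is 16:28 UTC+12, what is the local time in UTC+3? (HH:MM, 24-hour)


Local time: 16:28 at UTC+12 (offset 12h)
Target zone: UTC+3 (offset 3h)
Difference: 3 - (12) = -9 hours
Calculation: 16 + (-9) = 7
Result: 07:28

07:28


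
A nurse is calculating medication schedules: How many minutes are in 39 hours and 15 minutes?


Hours: 39
Extra minutes: 15
Minutes per hour: 60
Hours to minutes: 39 x 60 = 2340
Total: 2340 + 15 = 2355

2355


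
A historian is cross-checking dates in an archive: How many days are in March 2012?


Month: March
Year: 2012
March is a 31-day month
Total: 31 days

31


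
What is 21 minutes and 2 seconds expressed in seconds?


Minutes: 21
Extra seconds: 2
Seconds per minute: 60
Minutes to seconds: 21 x 60 = 1260
Total: 1260 + 2 = 1262

1262


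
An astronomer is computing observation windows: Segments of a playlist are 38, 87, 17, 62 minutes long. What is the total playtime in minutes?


Durations: 38, 87, 17, 62
Running sum: 38
+ 87 = 125
+ 17 = 142
+ 62 = 204
Total duration: 204 minutes
That is 3 hours and 24 minutes

204


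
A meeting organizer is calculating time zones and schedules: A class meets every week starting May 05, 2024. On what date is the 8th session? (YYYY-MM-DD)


First occurrence: 2024-05-05 (occurrence 1)
Each occurrence is 7 days after the previous.
Occurrence 8 is 7 weeks after the first.
7 weeks = 49 days
2024-05-05 + 49 days = 2024-06-23

2024-06-23


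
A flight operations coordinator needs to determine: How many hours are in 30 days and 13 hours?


Days: 30
Extra hours: 13
Hours per day: 24
Days to hours: 30 x 24 = 720
Total: 720 + 13 = 733

733


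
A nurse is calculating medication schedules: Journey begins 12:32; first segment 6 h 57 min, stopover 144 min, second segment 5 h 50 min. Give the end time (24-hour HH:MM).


Depart: 12:32
Leg 1: +417 min -> 19:29
Layover: +144 min -> 21:53
Leg 2: +350 min -> 03:43
Total travel: 911 minutes = 15h 11m
Arrival: 03:43

03:43


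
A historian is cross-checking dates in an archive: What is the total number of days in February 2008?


Month: February
Year: 2008
2008 is a leap year
February has 29 days
Total: 29 days

29


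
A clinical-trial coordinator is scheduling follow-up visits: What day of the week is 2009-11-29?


Date: 2009-11-29
January 1, 2009 is a Thursday
Day of year: 333
Offset from Jan 1: 332 days
332 mod 7 = 3
Result: Sunday

Sunday


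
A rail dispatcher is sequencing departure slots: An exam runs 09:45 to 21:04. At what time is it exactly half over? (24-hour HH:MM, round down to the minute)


Start time: 09:45 = 585 minutes from midnight
End time: 21:04 = 1264 minutes from midnight
Sum: 585 + 1264 = 1849
Midpoint: 1849 / 2 = 924 minutes
Convert: 924 / 60 = 15 hours, 24 minutes
Result: 15:24

15:24


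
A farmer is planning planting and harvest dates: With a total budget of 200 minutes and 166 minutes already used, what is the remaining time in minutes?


Total budget: 200 minutes
Time used: 166 minutes
Remaining: 200 - 166 = 34 minutes
Percent used: 83.0%
Percent remaining: 17.0%

34


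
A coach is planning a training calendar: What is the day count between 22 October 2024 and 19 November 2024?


Start date: 2024-10-22
End date: 2024-11-19
Oct 2024: +10 days
Nov 2024: +18 days
Total: 28 days

28


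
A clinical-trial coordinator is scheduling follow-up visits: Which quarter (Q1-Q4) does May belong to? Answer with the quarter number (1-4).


Month: May (month 5)
Q1: January-March (months 1-3)
Q2: April-June (months 4-6)
Q3: July-September (months 7-9)
Q4: October-December (months 10-12)
Month 5 falls in Q2

2


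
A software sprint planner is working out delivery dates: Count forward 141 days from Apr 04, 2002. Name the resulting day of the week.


Start: 2002-04-04 (Thursday)
Step 1 - find target date: add 141 days
  2002-04-04 + 141 days = 2002-08-23
Step 2 - day of week:
  141 mod 7 = 1
  Thursday + 1 days -> Friday
Result: Friday (2002-08-23)

Friday


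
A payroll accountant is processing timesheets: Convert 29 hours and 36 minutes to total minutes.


Hours: 29
Minutes: 36
Convert hours to minutes: 29 x 60 = 1740
Add remaining minutes: 1740 + 36 = 1776

1776


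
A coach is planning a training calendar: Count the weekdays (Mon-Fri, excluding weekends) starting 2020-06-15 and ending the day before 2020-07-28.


Start: 2020-06-15 (Monday)
End (exclusive): 2020-07-28 (Tuesday)
Total calendar days: 43
Full weeks: 43 // 7 = 6 -> 30 weekdays
Remaining 1 days starting on Monday:
  Mon(w) -> 1 weekdays
Total business days: 30 + 1 = 31

31


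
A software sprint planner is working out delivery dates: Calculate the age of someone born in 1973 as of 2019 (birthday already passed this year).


Birth year: 1973
Current year: 2019
Age = current year - birth year
Age = 2019 - 1973 = 46

46


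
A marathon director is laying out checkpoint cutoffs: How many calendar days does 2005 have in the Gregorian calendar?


Year: 2005
Check leap year rules:
Divisible by 4? No
2005 is not a leap year
Days: 365

365


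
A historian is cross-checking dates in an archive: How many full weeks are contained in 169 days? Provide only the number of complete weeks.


Total days: 169
Days per week: 7
Division: 169 / 7 = 24 remainder 1
Complete weeks: 24
Remaining days: 1

24


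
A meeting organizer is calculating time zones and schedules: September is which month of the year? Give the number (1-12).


Calendar month order:
8. August
9. September <--
10. October
September is month number 9

9


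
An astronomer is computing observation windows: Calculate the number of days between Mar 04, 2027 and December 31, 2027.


Start: March 04, 2027
End: December 31, 2027
Days left in March: 27
April: 30
May: 31
June: 30
July: 31
... plus remaining months
Sum of remaining months: 275
Total: 27 + 275 = 302

302


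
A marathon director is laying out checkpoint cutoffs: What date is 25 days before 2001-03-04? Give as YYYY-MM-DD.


Start: 2001-03-04
Subtracting 25 days
Days already passed in March: 4
After going back through March: 21 more days to subtract
February 2001 has 28 days, need 21
Result: 2001-02-07

2001-02-07


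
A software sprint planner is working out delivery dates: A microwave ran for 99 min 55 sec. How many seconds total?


Minutes: 99
Extra seconds: 55
Seconds per minute: 60
Minutes to seconds: 99 x 60 = 5940
Total: 5940 + 55 = 5995

5995


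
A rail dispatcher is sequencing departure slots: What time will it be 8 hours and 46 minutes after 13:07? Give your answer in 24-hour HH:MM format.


Start time: 13:07
Adding: 8 hours 46 minutes
Minutes: 7 + 46 = 53
Hours: 13 + 8 + 0 = 21
Result: 21:53

21:53


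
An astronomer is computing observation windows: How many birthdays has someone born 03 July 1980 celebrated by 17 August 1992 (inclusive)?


Birth: 1980-07-03
Reference: 1992-08-17
Year difference: 1992 - 1980 = 12
Has birthday (07-03) occurred by 08-17? Yes
Age in full years: 12

12


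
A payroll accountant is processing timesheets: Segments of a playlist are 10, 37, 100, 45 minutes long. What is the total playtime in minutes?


Durations: 10, 37, 100, 45
Running sum: 10
+ 37 = 47
+ 100 = 147
+ 45 = 192
Total duration: 192 minutes
That is 3 hours and 12 minutes

192


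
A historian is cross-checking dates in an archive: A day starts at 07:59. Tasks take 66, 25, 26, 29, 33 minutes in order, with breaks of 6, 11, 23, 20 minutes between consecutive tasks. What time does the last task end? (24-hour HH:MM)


Start: 07:59 = 479 min from midnight
  after task 1 (66 min): 09:05
  after break (6 min): 09:11
  after task 2 (25 min): 09:36
  after break (11 min): 09:47
  after task 3 (26 min): 10:13
  after break (23 min): 10:36
  after task 4 (29 min): 11:05
  after break (20 min): 11:25
  after task 5 (33 min): 11:58
Total elapsed: 239 minutes
End time: 11:58

11:58
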